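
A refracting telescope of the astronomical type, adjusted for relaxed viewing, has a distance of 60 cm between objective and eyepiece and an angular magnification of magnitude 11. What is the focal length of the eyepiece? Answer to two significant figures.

5.0 cm

In normal adjustment the tube length equals f_obj + f_eye and |M| = f_obj/f_eye.
So f_obj = 11 f_eye and 11 f_eye + f_eye = 60 cm, giving f_eye = 60/12 = 5.000 cm and f_obj = 55.000 cm.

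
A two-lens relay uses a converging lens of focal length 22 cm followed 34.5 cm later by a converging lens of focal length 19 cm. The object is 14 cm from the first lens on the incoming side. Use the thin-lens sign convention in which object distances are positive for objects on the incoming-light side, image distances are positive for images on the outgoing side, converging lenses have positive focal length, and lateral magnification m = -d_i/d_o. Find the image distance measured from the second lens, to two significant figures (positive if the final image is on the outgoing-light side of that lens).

Applying the thin-lens equation to the first lens, 1/22 = 1/14 + 1/d_i1, which gives d_i1 = -38.500 cm.
With d_i1 < 0 the first image is virtual and lies on the object side; the object distance for lens 2 is d_o2 = 34.5 - (-38.500) = 73.000 cm.
Applying the thin-lens equation again with f_2 = 19 cm and d_o2 = 73.000 cm gives d_i2 = 25.685 cm.

26 cm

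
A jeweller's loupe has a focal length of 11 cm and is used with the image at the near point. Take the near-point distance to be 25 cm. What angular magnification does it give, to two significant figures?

M = 1 + D/f = 1 + 25/11 = 3.273.

3.3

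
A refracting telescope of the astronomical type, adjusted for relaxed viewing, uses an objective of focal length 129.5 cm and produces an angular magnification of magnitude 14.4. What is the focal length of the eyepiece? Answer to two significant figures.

9.0 cm

|M| = f_obj/f_eye, so f_eye = f_obj/|M| = 129.5/14.4 = 8.993 cm.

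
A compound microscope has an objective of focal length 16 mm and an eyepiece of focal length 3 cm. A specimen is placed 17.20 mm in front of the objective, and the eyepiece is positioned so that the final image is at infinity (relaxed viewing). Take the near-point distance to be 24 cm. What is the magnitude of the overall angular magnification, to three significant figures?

107

Convert to cm: f_obj = 16 mm = 1.6 cm; d_o = 17.20 mm = 1.72 cm.
Objective: 1/d_i = 1/f_obj - 1/d_o = 1/1.6 - 1/1.72 = 0.04360 cm^-1, so d_i = 22.933 cm.
m_obj = -d_i/d_o = -22.933/1.72 = -13.333.
Eyepiece angular magnification (image at infinity): M_eye = D/f_e = 24/3 = 8.000.
Overall M = m_obj x M_eye = (-13.333)(8.000) = -106.67.
|M| = 106.67.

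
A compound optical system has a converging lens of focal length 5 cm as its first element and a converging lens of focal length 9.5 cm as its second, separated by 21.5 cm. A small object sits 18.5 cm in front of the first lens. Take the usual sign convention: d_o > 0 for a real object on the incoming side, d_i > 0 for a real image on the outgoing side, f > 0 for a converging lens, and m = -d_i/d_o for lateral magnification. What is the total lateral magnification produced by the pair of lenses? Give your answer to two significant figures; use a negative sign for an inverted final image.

Applying the thin-lens equation to the first lens, 1/5 = 1/18.5 + 1/d_i1, which gives d_i1 = 6.852 cm.
Its lateral magnification is m_1 = -d_i1/d_o1 = -(6.852)/18.5 = -0.3704.
The intermediate image is 6.852 cm to the right of lens 1, so d_o2 = L - d_i1 = 21.5 - 6.852 = 14.648 cm.
Applying the thin-lens equation again with f_2 = 9.5 cm and d_o2 = 14.648 cm gives d_i2 = 27.031 cm.
m_2 = -(27.031)/(14.648) = -1.8453.
The system's lateral magnification is m_1 m_2 = (-0.3704)(-1.8453) = 0.6835.

0.68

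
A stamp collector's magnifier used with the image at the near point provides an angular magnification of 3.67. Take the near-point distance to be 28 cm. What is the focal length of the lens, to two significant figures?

For the image at the near point, M = 1 + D/f.
f = D/(M - 1) = 28/(3.67 - 1) = 10.487 cm.

10 cm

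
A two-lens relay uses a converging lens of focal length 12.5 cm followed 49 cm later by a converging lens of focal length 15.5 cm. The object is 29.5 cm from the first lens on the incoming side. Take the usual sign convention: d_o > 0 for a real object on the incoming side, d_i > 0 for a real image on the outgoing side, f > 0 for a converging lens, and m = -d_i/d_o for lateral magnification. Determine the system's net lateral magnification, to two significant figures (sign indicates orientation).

First lens: d_i1 = 1/(1/12.5 - 1/29.5) = 21.691 cm.
m_1 = -(21.691)/29.5 = -0.7353.
That image sits 27.309 cm in front of the second lens, so d_o2 = 27.309 cm.
Second lens: d_i2 = 1/(1/15.5 - 1/(27.309)) = 35.845 cm.
m_2 = -(35.845)/(27.309) = -1.3126.
Total m = m_1 x m_2 = (-0.7353)(-1.3126) = 0.9651.

0.97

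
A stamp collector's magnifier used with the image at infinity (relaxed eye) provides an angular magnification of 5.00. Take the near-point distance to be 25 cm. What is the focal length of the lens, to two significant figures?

For the image at infinity, M = D/f.
f = D/M = 25/5.0 = 5.000 cm.

5.0 cm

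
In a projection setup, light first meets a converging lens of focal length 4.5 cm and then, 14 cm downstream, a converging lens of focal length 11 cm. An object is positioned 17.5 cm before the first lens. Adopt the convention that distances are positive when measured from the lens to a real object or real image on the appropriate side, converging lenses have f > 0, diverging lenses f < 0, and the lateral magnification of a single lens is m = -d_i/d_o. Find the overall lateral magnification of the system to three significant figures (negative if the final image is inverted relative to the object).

First lens: d_i1 = 1/(1/4.5 - 1/17.5) = 6.058 cm.
m_1 = -(6.058)/17.5 = -0.3462.
Object distance for lens 2: d_o2 = 14 - 6.058 = 7.942 cm.
Second lens: d_i2 = 1/(1/11 - 1/(7.942)) = -28.572 cm.
m_2 = -(-28.572)/(7.942) = 3.5975.
The system's lateral magnification is m_1 m_2 = (-0.3462)(3.5975) = -1.2453.

-1.25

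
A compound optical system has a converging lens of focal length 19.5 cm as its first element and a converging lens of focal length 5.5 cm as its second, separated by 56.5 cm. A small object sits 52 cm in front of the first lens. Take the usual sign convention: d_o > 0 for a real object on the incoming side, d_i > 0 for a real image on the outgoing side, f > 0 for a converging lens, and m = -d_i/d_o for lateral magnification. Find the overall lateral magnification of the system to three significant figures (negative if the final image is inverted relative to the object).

0.167

Applying the thin-lens equation to the first lens, 1/19.5 = 1/52 + 1/d_i1, which gives d_i1 = 31.200 cm.
Its lateral magnification is m_1 = -d_i1/d_o1 = -(31.200)/52 = -0.6000.
That image sits 25.300 cm in front of the second lens, so d_o2 = 25.300 cm.
Applying the thin-lens equation again with f_2 = 5.5 cm and d_o2 = 25.300 cm gives d_i2 = 7.028 cm.
m_2 = -(7.028)/(25.300) = -0.2778.
Total m = m_1 x m_2 = (-0.6000)(-0.2778) = 0.1667.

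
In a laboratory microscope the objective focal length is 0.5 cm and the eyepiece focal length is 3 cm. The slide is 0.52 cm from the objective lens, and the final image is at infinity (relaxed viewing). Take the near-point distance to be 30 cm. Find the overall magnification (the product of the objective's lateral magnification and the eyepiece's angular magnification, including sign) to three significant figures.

-250

Objective: 1/d_i = 1/f_obj - 1/d_o = 1/0.5 - 1/0.52 = 0.07692 cm^-1, so d_i = 13.000 cm.
m_obj = -d_i/d_o = -13.000/0.52 = -25.000.
Eyepiece angular magnification (image at infinity): M_eye = D/f_e = 30/3 = 10.000.
Overall M = m_obj x M_eye = (-25.000)(10.000) = -250.00.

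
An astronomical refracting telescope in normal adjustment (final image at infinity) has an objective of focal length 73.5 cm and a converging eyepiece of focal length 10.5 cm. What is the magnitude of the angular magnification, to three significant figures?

|M| = f_obj/|f_eye| = 73.5/10.5 = 7.000.

7.00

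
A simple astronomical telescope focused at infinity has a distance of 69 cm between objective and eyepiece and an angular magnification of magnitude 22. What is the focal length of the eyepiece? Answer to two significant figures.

3.0 cm

In normal adjustment the tube length equals f_obj + f_eye and |M| = f_obj/f_eye.
So f_obj = 22 f_eye and 22 f_eye + f_eye = 69 cm, giving f_eye = 69/23 = 3.000 cm and f_obj = 66.000 cm.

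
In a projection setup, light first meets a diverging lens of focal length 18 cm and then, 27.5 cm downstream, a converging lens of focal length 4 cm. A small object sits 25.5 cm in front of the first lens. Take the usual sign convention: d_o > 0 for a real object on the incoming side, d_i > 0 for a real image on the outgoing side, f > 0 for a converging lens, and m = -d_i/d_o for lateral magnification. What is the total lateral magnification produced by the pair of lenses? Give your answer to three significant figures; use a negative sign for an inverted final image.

-0.0486

First lens: d_i1 = 1/(1/(-18) - 1/25.5) = -10.552 cm.
m_1 = -(-10.552)/25.5 = 0.4138.
The intermediate image is virtual, 10.552 cm to the left of lens 1, so d_o2 = L - d_i1 = 27.5 - (-10.552) = 38.052 cm.
Second lens: d_i2 = 1/(1/4 - 1/(38.052)) = 4.470 cm.
m_2 = -(4.470)/(38.052) = -0.1175.
The system's lateral magnification is m_1 m_2 = (0.4138)(-0.1175) = -0.0486.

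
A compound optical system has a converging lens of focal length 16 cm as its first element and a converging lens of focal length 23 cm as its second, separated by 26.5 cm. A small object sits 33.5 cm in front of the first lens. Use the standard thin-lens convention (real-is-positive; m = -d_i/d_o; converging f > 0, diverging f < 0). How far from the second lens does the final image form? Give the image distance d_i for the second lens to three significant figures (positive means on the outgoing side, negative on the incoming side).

Applying the thin-lens equation to the first lens, 1/16 = 1/33.5 + 1/d_i1, which gives d_i1 = 30.629 cm.
This image would form 30.629 cm past lens 1, i.e. 4.129 cm beyond lens 2, so it is a virtual object for lens 2: d_o2 = 26.5 - 30.629 = -4.129 cm.
Applying the thin-lens equation again with f_2 = 23 cm and d_o2 = -4.129 cm gives d_i2 = 3.500 cm.

3.50 cm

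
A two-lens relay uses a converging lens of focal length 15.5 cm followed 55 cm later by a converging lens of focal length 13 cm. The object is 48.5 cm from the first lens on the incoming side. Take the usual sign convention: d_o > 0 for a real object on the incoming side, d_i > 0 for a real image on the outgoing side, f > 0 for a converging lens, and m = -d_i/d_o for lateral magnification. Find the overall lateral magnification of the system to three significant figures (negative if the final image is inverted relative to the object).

0.318

Applying the thin-lens equation to the first lens, 1/15.5 = 1/48.5 + 1/d_i1, which gives d_i1 = 22.780 cm.
Its lateral magnification is m_1 = -d_i1/d_o1 = -(22.780)/48.5 = -0.4697.
Object distance for lens 2: d_o2 = 55 - 22.780 = 32.220 cm.
Applying the thin-lens equation again with f_2 = 13 cm and d_o2 = 32.220 cm gives d_i2 = 21.793 cm.
m_2 = -(21.793)/(32.220) = -0.6764.
Total m = m_1 x m_2 = (-0.4697)(-0.6764) = 0.3177.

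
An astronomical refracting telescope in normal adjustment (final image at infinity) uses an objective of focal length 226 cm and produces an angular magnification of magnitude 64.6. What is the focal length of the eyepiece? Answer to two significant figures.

3.5 cm

|M| = f_obj/f_eye, so f_eye = f_obj/|M| = 226/64.6 = 3.498 cm.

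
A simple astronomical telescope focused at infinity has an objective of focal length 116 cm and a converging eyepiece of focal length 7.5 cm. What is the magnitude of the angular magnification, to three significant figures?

15.5

|M| = f_obj/|f_eye| = 116/7.5 = 15.467.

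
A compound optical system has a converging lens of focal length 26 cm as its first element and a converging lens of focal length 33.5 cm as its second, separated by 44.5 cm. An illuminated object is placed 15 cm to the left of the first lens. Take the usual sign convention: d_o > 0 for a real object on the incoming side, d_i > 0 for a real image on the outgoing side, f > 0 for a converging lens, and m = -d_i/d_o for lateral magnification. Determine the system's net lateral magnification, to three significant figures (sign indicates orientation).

First lens: d_i1 = 1/(1/26 - 1/15) = -35.455 cm.
m_1 = -(-35.455)/15 = 2.3636.
With d_i1 < 0 the first image is virtual and lies on the object side; the object distance for lens 2 is d_o2 = 44.5 - (-35.455) = 79.955 cm.
Second lens: d_i2 = 1/(1/33.5 - 1/(79.955)) = 57.658 cm.
m_2 = -(57.658)/(79.955) = -0.7211.
The system's lateral magnification is m_1 m_2 = (2.3636)(-0.7211) = -1.7045.

-1.70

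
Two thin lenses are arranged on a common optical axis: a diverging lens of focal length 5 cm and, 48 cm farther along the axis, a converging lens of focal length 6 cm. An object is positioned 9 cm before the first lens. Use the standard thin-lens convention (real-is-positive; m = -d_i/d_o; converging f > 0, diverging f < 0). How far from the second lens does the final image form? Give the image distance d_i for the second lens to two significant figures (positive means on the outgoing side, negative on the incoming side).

6.8 cm

First lens: d_i1 = 1/(1/(-5) - 1/9) = -3.214 cm.
The intermediate image is virtual, 3.214 cm to the left of lens 1, so d_o2 = L - d_i1 = 48 - (-3.214) = 51.214 cm.
Second lens: d_i2 = 1/(1/6 - 1/(51.214)) = 6.796 cm.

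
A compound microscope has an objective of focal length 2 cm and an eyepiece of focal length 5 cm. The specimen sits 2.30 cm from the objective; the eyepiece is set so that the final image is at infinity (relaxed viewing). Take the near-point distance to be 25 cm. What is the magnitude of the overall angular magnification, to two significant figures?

33

Objective: 1/d_i = 1/f_obj - 1/d_o = 1/2 - 1/2.30 = 0.06522 cm^-1, so d_i = 15.333 cm.
m_obj = -d_i/d_o = -15.333/2.30 = -6.667.
Eyepiece angular magnification (image at infinity): M_eye = D/f_e = 25/5 = 5.000.
Overall M = m_obj x M_eye = (-6.667)(5.000) = -33.33.
|M| = 33.33.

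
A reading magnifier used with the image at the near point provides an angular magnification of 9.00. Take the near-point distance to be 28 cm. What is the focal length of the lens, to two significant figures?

3.5 cm

For the image at the near point, M = 1 + D/f.
f = D/(M - 1) = 28/(9.0 - 1) = 3.500 cm.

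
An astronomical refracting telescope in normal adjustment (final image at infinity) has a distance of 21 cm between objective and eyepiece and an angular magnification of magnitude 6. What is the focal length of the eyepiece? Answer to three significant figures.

3.00 cm

In normal adjustment the tube length equals f_obj + f_eye and |M| = f_obj/f_eye.
So f_obj = 6 f_eye and 6 f_eye + f_eye = 21 cm, giving f_eye = 21/7 = 3.000 cm and f_obj = 18.000 cm.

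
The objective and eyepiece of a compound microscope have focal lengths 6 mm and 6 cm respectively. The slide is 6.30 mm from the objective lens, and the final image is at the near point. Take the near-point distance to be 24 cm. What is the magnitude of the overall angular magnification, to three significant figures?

100

Convert to cm: f_obj = 6 mm = 0.6 cm; d_o = 6.30 mm = 0.63 cm.
Objective: 1/d_i = 1/f_obj - 1/d_o = 1/0.6 - 1/0.63 = 0.07937 cm^-1, so d_i = 12.600 cm.
m_obj = -d_i/d_o = -12.600/0.63 = -20.000.
Eyepiece angular magnification (image at near point): M_eye = 1 + D/f_e = 1 + 24/6 = 5.000.
Overall M = m_obj x M_eye = (-20.000)(5.000) = -100.00.
|M| = 100.00.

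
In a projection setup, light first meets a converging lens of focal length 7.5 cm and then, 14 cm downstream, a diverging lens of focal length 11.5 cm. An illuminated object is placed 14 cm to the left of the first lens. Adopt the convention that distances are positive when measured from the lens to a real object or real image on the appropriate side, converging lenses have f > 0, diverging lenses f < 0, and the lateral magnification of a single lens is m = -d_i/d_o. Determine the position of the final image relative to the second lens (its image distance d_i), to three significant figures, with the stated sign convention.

Lens 1: 1/d_i1 = 1/f_1 - 1/d_o1 = 1/7.5 - 1/14 = 0.06190 cm^-1, so d_i1 = 16.154 cm.
This image would form 16.154 cm past lens 1, i.e. 2.154 cm beyond lens 2, so it is a virtual object for lens 2: d_o2 = 14 - 16.154 = -2.154 cm.
Lens 2: 1/d_i2 = 1/f_2 - 1/d_o2 = 1/(-11.5) - 1/(-2.154) = 0.37733 cm^-1, so d_i2 = 2.650 cm.

2.65 cm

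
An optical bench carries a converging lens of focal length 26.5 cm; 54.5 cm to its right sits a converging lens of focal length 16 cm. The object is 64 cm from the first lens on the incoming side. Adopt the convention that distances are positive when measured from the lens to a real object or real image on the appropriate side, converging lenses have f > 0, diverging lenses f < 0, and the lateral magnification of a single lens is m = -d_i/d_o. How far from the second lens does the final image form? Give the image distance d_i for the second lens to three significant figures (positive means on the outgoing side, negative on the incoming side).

-22.1 cm

Applying the thin-lens equation to the first lens, 1/26.5 = 1/64 + 1/d_i1, which gives d_i1 = 45.227 cm.
The intermediate image is 45.227 cm to the right of lens 1, so d_o2 = L - d_i1 = 54.5 - 45.227 = 9.273 cm.
Applying the thin-lens equation again with f_2 = 16 cm and d_o2 = 9.273 cm gives d_i2 = -22.057 cm.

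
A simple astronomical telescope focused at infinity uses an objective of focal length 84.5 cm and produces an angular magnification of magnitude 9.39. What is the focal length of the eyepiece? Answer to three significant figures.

|M| = f_obj/f_eye, so f_eye = f_obj/|M| = 84.5/9.39 = 8.999 cm.

9.00 cm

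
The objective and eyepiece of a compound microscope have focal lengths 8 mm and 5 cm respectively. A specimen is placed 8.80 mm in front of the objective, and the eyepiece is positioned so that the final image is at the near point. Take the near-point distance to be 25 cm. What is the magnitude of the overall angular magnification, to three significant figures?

60.0

Convert to cm: f_obj = 8 mm = 0.8 cm; d_o = 8.80 mm = 0.88 cm.
Objective: 1/d_i = 1/f_obj - 1/d_o = 1/0.8 - 1/0.88 = 0.11364 cm^-1, so d_i = 8.800 cm.
m_obj = -d_i/d_o = -8.800/0.88 = -10.000.
Eyepiece angular magnification (image at near point): M_eye = 1 + D/f_e = 1 + 25/5 = 6.000.
Overall M = m_obj x M_eye = (-10.000)(6.000) = -60.00.
|M| = 60.00.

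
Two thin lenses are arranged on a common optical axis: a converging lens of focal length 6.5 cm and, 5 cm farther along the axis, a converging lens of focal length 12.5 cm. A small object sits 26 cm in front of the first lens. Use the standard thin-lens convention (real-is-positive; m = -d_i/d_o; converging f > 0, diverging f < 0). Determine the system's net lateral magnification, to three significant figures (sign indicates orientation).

Lens 1: 1/d_i1 = 1/f_1 - 1/d_o1 = 1/6.5 - 1/26 = 0.11538 cm^-1, so d_i1 = 8.667 cm.
m_1 = -(8.667)/26 = -0.3333.
This image would form 8.667 cm past lens 1, i.e. 3.667 cm beyond lens 2, so it is a virtual object for lens 2: d_o2 = 5 - 8.667 = -3.667 cm.
Lens 2: 1/d_i2 = 1/f_2 - 1/d_o2 = 1/12.5 - 1/(-3.667) = 0.35273 cm^-1, so d_i2 = 2.835 cm.
m_2 = -(2.835)/(-3.667) = 0.7732.
The system's lateral magnification is m_1 m_2 = (-0.3333)(0.7732) = -0.2577.

-0.258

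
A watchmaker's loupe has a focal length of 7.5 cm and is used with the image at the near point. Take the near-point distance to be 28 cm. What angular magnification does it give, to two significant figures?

M = 1 + D/f = 1 + 28/7.5 = 4.733.

4.7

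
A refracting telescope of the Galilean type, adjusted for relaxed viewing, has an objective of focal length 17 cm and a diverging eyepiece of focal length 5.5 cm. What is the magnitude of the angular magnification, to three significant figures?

3.09

|M| = f_obj/|f_eye| = 17/5.5 = 3.091.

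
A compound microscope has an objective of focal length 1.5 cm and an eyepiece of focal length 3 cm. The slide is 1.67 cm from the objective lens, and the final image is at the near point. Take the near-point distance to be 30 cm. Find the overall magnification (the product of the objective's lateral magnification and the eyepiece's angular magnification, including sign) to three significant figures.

-97.1

Objective: 1/d_i = 1/f_obj - 1/d_o = 1/1.5 - 1/1.67 = 0.06786 cm^-1, so d_i = 14.735 cm.
m_obj = -d_i/d_o = -14.735/1.67 = -8.824.
Eyepiece angular magnification (image at near point): M_eye = 1 + D/f_e = 1 + 30/3 = 11.000.
Overall M = m_obj x M_eye = (-8.824)(11.000) = -97.06.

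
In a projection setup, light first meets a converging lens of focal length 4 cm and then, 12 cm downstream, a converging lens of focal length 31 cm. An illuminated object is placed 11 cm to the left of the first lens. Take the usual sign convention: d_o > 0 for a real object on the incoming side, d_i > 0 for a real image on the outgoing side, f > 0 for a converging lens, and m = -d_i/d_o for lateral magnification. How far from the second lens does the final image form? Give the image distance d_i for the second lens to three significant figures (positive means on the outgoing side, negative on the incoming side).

-7.01 cm

Lens 1: 1/d_i1 = 1/f_1 - 1/d_o1 = 1/4 - 1/11 = 0.15909 cm^-1, so d_i1 = 6.286 cm.
Object distance for lens 2: d_o2 = 12 - 6.286 = 5.714 cm.
Lens 2: 1/d_i2 = 1/f_2 - 1/d_o2 = 1/31 - 1/(5.714) = -0.14274 cm^-1, so d_i2 = -7.006 cm.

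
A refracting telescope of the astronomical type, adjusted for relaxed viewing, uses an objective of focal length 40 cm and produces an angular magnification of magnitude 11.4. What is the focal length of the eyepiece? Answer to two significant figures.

|M| = f_obj/f_eye, so f_eye = f_obj/|M| = 40/11.4 = 3.509 cm.

3.5 cm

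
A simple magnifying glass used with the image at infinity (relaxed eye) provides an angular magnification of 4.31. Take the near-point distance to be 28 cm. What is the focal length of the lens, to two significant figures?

For the image at infinity, M = D/f.
f = D/M = 28/4.31 = 6.497 cm.

6.5 cm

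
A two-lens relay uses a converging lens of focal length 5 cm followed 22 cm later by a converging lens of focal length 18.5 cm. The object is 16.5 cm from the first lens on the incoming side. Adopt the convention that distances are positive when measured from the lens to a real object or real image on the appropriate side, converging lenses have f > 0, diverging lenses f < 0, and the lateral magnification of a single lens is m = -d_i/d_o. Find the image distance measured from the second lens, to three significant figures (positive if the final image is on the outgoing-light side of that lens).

-74.7 cm

First lens: d_i1 = 1/(1/5 - 1/16.5) = 7.174 cm.
That image sits 14.826 cm in front of the second lens, so d_o2 = 14.826 cm.
Second lens: d_i2 = 1/(1/18.5 - 1/(14.826)) = -74.657 cm.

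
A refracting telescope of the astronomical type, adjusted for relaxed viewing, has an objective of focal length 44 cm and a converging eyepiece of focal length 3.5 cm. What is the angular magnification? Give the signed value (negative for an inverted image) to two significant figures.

-13

M = -f_obj/f_eye = -44/(3.5) = -12.571.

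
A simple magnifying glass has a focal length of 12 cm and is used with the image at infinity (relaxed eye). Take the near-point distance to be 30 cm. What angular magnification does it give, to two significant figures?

M = D/f = 30/12 = 2.500.

2.5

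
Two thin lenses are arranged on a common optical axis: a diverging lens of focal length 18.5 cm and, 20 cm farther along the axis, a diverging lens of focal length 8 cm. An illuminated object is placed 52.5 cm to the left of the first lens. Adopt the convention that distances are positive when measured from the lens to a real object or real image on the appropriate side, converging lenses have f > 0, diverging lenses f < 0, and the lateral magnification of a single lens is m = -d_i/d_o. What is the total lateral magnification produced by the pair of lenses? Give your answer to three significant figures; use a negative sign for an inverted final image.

First lens: d_i1 = 1/(1/(-18.5) - 1/52.5) = -13.680 cm.
m_1 = -(-13.680)/52.5 = 0.2606.
The intermediate image is virtual, 13.680 cm to the left of lens 1, so d_o2 = L - d_i1 = 20 - (-13.680) = 33.680 cm.
Second lens: d_i2 = 1/(1/(-8) - 1/(33.680)) = -6.464 cm.
m_2 = -(-6.464)/(33.680) = 0.1919.
Total m = m_1 x m_2 = (0.2606)(0.1919) = 0.0500.

0.0500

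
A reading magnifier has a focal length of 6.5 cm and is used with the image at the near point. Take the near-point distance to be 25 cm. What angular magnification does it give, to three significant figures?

M = 1 + D/f = 1 + 25/6.5 = 4.846.

4.85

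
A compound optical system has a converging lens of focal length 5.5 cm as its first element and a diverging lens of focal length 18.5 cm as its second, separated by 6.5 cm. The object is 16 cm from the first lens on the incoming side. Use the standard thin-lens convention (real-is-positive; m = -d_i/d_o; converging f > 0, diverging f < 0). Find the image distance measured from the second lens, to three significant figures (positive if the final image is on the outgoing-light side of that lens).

2.09 cm

Applying the thin-lens equation to the first lens, 1/5.5 = 1/16 + 1/d_i1, which gives d_i1 = 8.381 cm.
Since 8.381 cm > 6.5 cm, the first image lies past the second lens and serves as a virtual object: d_o2 = L - d_i1 = -1.881 cm.
Applying the thin-lens equation again with f_2 = -18.5 cm and d_o2 = -1.881 cm gives d_i2 = 2.094 cm.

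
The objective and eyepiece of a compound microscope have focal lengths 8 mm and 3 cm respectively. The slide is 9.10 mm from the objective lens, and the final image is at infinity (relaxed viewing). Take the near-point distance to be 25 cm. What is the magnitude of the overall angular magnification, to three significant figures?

Convert to cm: f_obj = 8 mm = 0.8 cm; d_o = 9.10 mm = 0.91 cm.
Objective: 1/d_i = 1/f_obj - 1/d_o = 1/0.8 - 1/0.91 = 0.15110 cm^-1, so d_i = 6.618 cm.
m_obj = -d_i/d_o = -6.618/0.91 = -7.273.
Eyepiece angular magnification (image at infinity): M_eye = D/f_e = 25/3 = 8.333.
Overall M = m_obj x M_eye = (-7.273)(8.333) = -60.61.
|M| = 60.61.

60.6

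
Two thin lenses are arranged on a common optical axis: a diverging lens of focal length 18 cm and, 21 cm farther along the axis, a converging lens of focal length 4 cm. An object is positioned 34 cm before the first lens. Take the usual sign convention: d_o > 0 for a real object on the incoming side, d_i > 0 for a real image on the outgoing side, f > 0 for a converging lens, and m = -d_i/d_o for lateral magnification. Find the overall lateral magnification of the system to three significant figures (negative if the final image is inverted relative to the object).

Lens 1: 1/d_i1 = 1/f_1 - 1/d_o1 = 1/(-18) - 1/34 = -0.08497 cm^-1, so d_i1 = -11.769 cm.
m_1 = -(-11.769)/34 = 0.3462.
With d_i1 < 0 the first image is virtual and lies on the object side; the object distance for lens 2 is d_o2 = 21 - (-11.769) = 32.769 cm.
Lens 2: 1/d_i2 = 1/f_2 - 1/d_o2 = 1/4 - 1/(32.769) = 0.21948 cm^-1, so d_i2 = 4.556 cm.
m_2 = -(4.556)/(32.769) = -0.1390.
Overall magnification: m = m_1 m_2 = -0.0481.

-0.0481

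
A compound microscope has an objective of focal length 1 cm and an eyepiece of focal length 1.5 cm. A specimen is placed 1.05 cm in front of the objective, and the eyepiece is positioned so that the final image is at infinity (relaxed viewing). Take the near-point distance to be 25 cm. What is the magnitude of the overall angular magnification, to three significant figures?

Objective: 1/d_i = 1/f_obj - 1/d_o = 1/1 - 1/1.05 = 0.04762 cm^-1, so d_i = 21.000 cm.
m_obj = -d_i/d_o = -21.000/1.05 = -20.000.
Eyepiece angular magnification (image at infinity): M_eye = D/f_e = 25/1.5 = 16.667.
Overall M = m_obj x M_eye = (-20.000)(16.667) = -333.33.
|M| = 333.33.

333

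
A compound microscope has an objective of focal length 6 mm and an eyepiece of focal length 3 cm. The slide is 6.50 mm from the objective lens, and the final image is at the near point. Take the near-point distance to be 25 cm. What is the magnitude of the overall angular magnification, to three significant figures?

Convert to cm: f_obj = 6 mm = 0.6 cm; d_o = 6.50 mm = 0.65 cm.
Objective: 1/d_i = 1/f_obj - 1/d_o = 1/0.6 - 1/0.65 = 0.12821 cm^-1, so d_i = 7.800 cm.
m_obj = -d_i/d_o = -7.800/0.65 = -12.000.
Eyepiece angular magnification (image at near point): M_eye = 1 + D/f_e = 1 + 25/3 = 9.333.
Overall M = m_obj x M_eye = (-12.000)(9.333) = -112.00.
|M| = 112.00.

112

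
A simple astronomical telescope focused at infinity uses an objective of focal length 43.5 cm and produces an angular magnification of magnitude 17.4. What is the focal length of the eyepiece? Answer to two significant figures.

|M| = f_obj/f_eye, so f_eye = f_obj/|M| = 43.5/17.4 = 2.500 cm.

2.5 cm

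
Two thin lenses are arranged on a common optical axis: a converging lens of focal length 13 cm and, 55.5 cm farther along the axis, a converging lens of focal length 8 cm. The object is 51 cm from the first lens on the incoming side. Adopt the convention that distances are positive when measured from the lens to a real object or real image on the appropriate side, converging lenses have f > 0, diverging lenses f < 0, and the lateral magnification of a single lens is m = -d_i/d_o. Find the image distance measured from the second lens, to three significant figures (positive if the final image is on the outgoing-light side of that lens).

10.1 cm

First lens: d_i1 = 1/(1/13 - 1/51) = 17.447 cm.
Object distance for lens 2: d_o2 = 55.5 - 17.447 = 38.053 cm.
Second lens: d_i2 = 1/(1/8 - 1/(38.053)) = 10.130 cm.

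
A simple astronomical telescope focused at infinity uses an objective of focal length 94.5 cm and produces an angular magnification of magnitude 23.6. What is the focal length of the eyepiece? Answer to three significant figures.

4.00 cm

|M| = f_obj/f_eye, so f_eye = f_obj/|M| = 94.5/23.6 = 4.004 cm.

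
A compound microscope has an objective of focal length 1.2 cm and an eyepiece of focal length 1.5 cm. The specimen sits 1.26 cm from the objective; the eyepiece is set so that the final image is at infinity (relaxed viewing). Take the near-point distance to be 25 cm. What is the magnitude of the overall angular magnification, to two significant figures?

Objective: 1/d_i = 1/f_obj - 1/d_o = 1/1.2 - 1/1.26 = 0.03968 cm^-1, so d_i = 25.200 cm.
m_obj = -d_i/d_o = -25.200/1.26 = -20.000.
Eyepiece angular magnification (image at infinity): M_eye = D/f_e = 25/1.5 = 16.667.
Overall M = m_obj x M_eye = (-20.000)(16.667) = -333.33.
|M| = 333.33.

330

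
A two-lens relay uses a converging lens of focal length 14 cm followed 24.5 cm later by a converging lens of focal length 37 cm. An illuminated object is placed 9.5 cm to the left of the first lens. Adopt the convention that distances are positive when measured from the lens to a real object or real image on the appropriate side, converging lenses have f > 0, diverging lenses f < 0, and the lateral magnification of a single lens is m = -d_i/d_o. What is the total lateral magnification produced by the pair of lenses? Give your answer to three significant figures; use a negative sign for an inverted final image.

-6.75

First lens: d_i1 = 1/(1/14 - 1/9.5) = -29.556 cm.
m_1 = -(-29.556)/9.5 = 3.1111.
With d_i1 < 0 the first image is virtual and lies on the object side; the object distance for lens 2 is d_o2 = 24.5 - (-29.556) = 54.056 cm.
Second lens: d_i2 = 1/(1/37 - 1/(54.056)) = 117.267 cm.
m_2 = -(117.267)/(54.056) = -2.1694.
The system's lateral magnification is m_1 m_2 = (3.1111)(-2.1694) = -6.7492.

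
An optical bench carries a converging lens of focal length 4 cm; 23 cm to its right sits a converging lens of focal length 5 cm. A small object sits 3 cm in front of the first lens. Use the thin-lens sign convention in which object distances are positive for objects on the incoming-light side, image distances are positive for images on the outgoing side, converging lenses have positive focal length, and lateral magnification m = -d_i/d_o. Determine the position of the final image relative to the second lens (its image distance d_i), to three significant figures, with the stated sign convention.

First lens: d_i1 = 1/(1/4 - 1/3) = -12.000 cm.
The intermediate image is virtual, 12.000 cm to the left of lens 1, so d_o2 = L - d_i1 = 23 - (-12.000) = 35.000 cm.
Second lens: d_i2 = 1/(1/5 - 1/(35.000)) = 5.833 cm.

5.83 cm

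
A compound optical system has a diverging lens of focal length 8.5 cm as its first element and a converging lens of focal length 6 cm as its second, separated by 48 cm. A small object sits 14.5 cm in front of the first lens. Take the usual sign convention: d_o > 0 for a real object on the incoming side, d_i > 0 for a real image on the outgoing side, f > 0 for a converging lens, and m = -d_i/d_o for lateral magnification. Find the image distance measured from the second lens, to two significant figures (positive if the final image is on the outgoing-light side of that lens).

Applying the thin-lens equation to the first lens, 1/(-8.5) = 1/14.5 + 1/d_i1, which gives d_i1 = -5.359 cm.
With d_i1 < 0 the first image is virtual and lies on the object side; the object distance for lens 2 is d_o2 = 48 - (-5.359) = 53.359 cm.
Applying the thin-lens equation again with f_2 = 6 cm and d_o2 = 53.359 cm gives d_i2 = 6.760 cm.

6.8 cm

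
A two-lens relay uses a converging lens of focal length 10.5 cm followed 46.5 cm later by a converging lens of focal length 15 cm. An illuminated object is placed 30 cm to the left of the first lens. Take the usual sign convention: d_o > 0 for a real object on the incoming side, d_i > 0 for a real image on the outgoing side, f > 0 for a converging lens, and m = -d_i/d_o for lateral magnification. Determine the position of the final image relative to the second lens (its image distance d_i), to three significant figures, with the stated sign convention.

Lens 1: 1/d_i1 = 1/f_1 - 1/d_o1 = 1/10.5 - 1/30 = 0.06190 cm^-1, so d_i1 = 16.154 cm.
That image sits 30.346 cm in front of the second lens, so d_o2 = 30.346 cm.
Lens 2: 1/d_i2 = 1/f_2 - 1/d_o2 = 1/15 - 1/(30.346) = 0.03371 cm^-1, so d_i2 = 29.662 cm.

29.7 cm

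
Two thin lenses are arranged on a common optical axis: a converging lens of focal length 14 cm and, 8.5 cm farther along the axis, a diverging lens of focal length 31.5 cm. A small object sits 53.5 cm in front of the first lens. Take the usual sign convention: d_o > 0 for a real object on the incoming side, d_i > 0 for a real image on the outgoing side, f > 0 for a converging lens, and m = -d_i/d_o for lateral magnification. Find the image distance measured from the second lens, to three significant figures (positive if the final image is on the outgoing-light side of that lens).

15.7 cm

Applying the thin-lens equation to the first lens, 1/14 = 1/53.5 + 1/d_i1, which gives d_i1 = 18.962 cm.
Since 18.962 cm > 8.5 cm, the first image lies past the second lens and serves as a virtual object: d_o2 = L - d_i1 = -10.462 cm.
Applying the thin-lens equation again with f_2 = -31.5 cm and d_o2 = -10.462 cm gives d_i2 = 15.665 cm.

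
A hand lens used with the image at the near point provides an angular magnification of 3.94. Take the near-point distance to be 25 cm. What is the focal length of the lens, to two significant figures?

For the image at the near point, M = 1 + D/f.
f = D/(M - 1) = 25/(3.94 - 1) = 8.503 cm.

8.5 cm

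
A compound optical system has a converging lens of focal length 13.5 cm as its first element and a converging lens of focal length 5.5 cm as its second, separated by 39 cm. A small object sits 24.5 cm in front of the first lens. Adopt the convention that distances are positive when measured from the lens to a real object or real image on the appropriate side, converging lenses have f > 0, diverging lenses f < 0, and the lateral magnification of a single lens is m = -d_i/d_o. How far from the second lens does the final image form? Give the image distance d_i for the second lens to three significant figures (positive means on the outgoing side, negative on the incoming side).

First lens: d_i1 = 1/(1/13.5 - 1/24.5) = 30.068 cm.
Object distance for lens 2: d_o2 = 39 - 30.068 = 8.932 cm.
Second lens: d_i2 = 1/(1/5.5 - 1/(8.932)) = 14.315 cm.

14.3 cm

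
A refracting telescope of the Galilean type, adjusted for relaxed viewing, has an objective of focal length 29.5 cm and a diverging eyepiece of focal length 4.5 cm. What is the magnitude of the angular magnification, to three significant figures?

|M| = f_obj/|f_eye| = 29.5/4.5 = 6.556.

6.56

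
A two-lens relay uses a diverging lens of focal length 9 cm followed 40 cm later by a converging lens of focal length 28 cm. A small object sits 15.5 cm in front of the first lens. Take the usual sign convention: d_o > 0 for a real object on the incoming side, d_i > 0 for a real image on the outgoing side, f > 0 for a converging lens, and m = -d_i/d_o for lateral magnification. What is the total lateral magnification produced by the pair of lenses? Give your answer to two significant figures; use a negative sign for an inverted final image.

-0.58

Applying the thin-lens equation to the first lens, 1/(-9) = 1/15.5 + 1/d_i1, which gives d_i1 = -5.694 cm.
Its lateral magnification is m_1 = -d_i1/d_o1 = -(-5.694)/15.5 = 0.3673.
With d_i1 < 0 the first image is virtual and lies on the object side; the object distance for lens 2 is d_o2 = 40 - (-5.694) = 45.694 cm.
Applying the thin-lens equation again with f_2 = 28 cm and d_o2 = 45.694 cm gives d_i2 = 72.309 cm.
m_2 = -(72.309)/(45.694) = -1.5825.
Overall magnification: m = m_1 m_2 = -0.5813.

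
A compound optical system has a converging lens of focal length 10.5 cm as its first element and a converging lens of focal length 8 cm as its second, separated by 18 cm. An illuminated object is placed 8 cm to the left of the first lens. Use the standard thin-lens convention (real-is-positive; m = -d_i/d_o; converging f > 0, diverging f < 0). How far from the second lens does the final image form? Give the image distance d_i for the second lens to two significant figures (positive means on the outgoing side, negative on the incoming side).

9.5 cm

Lens 1: 1/d_i1 = 1/f_1 - 1/d_o1 = 1/10.5 - 1/8 = -0.02976 cm^-1, so d_i1 = -33.600 cm.
With d_i1 < 0 the first image is virtual and lies on the object side; the object distance for lens 2 is d_o2 = 18 - (-33.600) = 51.600 cm.
Lens 2: 1/d_i2 = 1/f_2 - 1/d_o2 = 1/8 - 1/(51.600) = 0.10562 cm^-1, so d_i2 = 9.468 cm.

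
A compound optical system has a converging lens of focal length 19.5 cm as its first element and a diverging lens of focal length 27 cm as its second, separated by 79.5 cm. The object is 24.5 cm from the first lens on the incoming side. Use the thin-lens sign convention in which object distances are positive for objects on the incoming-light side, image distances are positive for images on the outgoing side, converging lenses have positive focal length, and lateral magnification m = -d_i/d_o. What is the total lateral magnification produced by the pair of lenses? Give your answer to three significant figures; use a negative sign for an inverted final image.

First lens: d_i1 = 1/(1/19.5 - 1/24.5) = 95.550 cm.
m_1 = -(95.550)/24.5 = -3.9000.
Since 95.550 cm > 79.5 cm, the first image lies past the second lens and serves as a virtual object: d_o2 = L - d_i1 = -16.050 cm.
Second lens: d_i2 = 1/(1/(-27) - 1/(-16.050)) = 39.575 cm.
m_2 = -(39.575)/(-16.050) = 2.4658.
Total m = m_1 x m_2 = (-3.9000)(2.4658) = -9.6164.

-9.62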